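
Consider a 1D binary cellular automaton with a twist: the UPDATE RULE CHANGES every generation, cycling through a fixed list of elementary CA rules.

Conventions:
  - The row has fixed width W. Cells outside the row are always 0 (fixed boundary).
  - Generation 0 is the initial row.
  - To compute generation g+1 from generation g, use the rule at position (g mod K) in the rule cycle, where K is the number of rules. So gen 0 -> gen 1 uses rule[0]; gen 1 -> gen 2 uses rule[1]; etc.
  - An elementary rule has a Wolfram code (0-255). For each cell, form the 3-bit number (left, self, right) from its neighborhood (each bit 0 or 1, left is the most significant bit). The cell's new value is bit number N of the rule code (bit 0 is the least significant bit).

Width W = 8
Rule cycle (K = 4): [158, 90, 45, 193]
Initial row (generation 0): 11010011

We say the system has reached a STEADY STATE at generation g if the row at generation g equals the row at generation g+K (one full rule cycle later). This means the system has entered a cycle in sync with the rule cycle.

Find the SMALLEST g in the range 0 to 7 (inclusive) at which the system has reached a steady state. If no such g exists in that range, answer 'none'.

Gen 0: 11010011
Gen 1 (rule 158): 10011110
Gen 2 (rule 90): 01110011
Gen 3 (rule 45): 01000010
Gen 4 (rule 193): 00011000
Gen 5 (rule 158): 00110100
Gen 6 (rule 90): 01110010
Gen 7 (rule 45): 01000010
Gen 8 (rule 193): 00011000
Gen 9 (rule 158): 00110100
Gen 10 (rule 90): 01110010
Gen 11 (rule 45): 01000010

Answer: 3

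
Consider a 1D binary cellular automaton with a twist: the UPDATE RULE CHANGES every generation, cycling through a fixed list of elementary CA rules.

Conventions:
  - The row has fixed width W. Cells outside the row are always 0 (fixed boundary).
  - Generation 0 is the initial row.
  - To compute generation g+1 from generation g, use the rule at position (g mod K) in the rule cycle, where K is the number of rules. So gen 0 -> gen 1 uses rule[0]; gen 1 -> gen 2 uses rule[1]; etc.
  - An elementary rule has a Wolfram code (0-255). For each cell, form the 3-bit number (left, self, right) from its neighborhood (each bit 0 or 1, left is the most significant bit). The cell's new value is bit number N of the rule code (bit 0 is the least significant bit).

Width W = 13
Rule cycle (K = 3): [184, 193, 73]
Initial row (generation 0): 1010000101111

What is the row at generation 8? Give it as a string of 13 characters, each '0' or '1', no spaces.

Gen 0: 1010000101111
Gen 1 (rule 184): 0101000011110
Gen 2 (rule 193): 0000011001110
Gen 3 (rule 73): 1111011001010
Gen 4 (rule 184): 1110110100101
Gen 5 (rule 193): 0110010000000
Gen 6 (rule 73): 0110000111111
Gen 7 (rule 184): 0101000111110
Gen 8 (rule 193): 0000010011110

Answer: 0000010011110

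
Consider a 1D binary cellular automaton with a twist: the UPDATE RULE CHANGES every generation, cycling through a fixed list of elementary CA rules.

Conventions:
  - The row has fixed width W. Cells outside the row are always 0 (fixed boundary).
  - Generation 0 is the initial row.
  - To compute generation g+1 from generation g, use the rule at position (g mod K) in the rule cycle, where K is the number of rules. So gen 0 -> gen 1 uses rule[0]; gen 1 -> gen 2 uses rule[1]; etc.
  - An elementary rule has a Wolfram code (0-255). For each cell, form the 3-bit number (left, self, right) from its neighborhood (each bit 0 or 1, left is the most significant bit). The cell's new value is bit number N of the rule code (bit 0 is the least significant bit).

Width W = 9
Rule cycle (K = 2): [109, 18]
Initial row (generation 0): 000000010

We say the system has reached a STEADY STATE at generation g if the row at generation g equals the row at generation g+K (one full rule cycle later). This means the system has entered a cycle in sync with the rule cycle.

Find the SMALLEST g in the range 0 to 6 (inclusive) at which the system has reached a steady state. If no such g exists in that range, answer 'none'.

Answer: 4

Derivation:
Gen 0: 000000010
Gen 1 (rule 109): 111111010
Gen 2 (rule 18): 000000001
Gen 3 (rule 109): 111111101
Gen 4 (rule 18): 000000000
Gen 5 (rule 109): 111111111
Gen 6 (rule 18): 000000000
Gen 7 (rule 109): 111111111
Gen 8 (rule 18): 000000000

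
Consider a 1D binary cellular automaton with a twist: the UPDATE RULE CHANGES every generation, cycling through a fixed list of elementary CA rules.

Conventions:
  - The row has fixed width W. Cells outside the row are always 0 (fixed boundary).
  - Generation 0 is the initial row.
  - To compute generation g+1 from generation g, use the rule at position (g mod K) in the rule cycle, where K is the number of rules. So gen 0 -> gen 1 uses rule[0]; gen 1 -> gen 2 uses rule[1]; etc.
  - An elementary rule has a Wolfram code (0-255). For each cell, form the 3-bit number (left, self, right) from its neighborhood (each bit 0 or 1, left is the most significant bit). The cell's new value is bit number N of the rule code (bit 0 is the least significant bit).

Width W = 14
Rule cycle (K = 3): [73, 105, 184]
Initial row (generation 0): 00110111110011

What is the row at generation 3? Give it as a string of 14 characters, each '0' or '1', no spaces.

Answer: 01110100100010

Derivation:
Gen 0: 00110111110011
Gen 1 (rule 73): 10110100010011
Gen 2 (rule 105): 01111001000011
Gen 3 (rule 184): 01110100100010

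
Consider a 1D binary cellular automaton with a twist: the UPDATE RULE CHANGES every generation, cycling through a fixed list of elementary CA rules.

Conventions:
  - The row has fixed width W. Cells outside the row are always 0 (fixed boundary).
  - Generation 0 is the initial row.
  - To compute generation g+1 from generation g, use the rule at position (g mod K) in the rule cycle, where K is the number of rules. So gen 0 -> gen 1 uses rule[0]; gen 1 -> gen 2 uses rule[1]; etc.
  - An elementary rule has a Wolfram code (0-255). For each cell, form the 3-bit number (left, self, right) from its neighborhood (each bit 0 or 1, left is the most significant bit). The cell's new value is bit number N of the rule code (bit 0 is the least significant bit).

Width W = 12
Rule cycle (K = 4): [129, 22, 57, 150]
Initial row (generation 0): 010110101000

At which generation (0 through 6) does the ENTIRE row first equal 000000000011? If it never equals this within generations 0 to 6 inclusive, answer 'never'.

Gen 0: 010110101000
Gen 1 (rule 129): 000000000011
Gen 2 (rule 22): 000000000100
Gen 3 (rule 57): 111111110011
Gen 4 (rule 150): 011111101100
Gen 5 (rule 129): 001111000001
Gen 6 (rule 22): 010000100011

Answer: 1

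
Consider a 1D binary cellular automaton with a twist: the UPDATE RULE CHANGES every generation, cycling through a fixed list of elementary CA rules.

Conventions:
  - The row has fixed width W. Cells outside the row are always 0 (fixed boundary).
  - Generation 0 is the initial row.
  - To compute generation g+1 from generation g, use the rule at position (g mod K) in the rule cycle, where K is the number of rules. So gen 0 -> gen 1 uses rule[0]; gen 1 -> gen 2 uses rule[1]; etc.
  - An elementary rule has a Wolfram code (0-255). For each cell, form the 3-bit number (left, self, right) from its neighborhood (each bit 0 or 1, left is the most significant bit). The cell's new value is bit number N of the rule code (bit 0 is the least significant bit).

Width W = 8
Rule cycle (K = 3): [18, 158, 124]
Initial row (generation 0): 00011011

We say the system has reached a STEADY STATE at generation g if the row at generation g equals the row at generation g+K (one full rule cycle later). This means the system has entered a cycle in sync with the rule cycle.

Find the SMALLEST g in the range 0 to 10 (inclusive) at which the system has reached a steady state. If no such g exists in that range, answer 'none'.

Answer: 7

Derivation:
Gen 0: 00011011
Gen 1 (rule 18): 00100000
Gen 2 (rule 158): 01110000
Gen 3 (rule 124): 01011000
Gen 4 (rule 18): 10000100
Gen 5 (rule 158): 11001110
Gen 6 (rule 124): 11101011
Gen 7 (rule 18): 00000000
Gen 8 (rule 158): 00000000
Gen 9 (rule 124): 00000000
Gen 10 (rule 18): 00000000
Gen 11 (rule 158): 00000000
Gen 12 (rule 124): 00000000
Gen 13 (rule 18): 00000000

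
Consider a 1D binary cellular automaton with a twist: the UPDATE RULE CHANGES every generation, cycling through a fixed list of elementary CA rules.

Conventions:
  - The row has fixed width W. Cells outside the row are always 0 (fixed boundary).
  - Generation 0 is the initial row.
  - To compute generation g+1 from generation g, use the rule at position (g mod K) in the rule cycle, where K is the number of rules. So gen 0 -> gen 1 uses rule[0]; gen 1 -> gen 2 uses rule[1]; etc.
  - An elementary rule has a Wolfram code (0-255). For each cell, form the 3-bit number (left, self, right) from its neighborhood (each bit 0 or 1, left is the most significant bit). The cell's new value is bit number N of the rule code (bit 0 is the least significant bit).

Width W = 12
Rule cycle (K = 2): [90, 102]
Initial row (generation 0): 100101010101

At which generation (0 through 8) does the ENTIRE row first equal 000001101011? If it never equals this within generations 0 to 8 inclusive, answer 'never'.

Gen 0: 100101010101
Gen 1 (rule 90): 011000000000
Gen 2 (rule 102): 101000000000
Gen 3 (rule 90): 000100000000
Gen 4 (rule 102): 001100000000
Gen 5 (rule 90): 011110000000
Gen 6 (rule 102): 100010000000
Gen 7 (rule 90): 010101000000
Gen 8 (rule 102): 111111000000

Answer: never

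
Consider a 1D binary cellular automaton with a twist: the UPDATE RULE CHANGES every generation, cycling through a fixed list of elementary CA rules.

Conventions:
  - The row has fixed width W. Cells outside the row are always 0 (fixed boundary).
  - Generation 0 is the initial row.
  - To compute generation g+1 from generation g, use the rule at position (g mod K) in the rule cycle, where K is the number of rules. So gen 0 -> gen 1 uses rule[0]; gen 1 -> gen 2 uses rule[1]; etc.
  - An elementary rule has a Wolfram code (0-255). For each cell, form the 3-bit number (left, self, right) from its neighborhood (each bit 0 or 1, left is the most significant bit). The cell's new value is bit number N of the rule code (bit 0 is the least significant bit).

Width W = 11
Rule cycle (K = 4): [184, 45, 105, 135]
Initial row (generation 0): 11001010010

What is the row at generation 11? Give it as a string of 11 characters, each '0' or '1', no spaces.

Answer: 10100100010

Derivation:
Gen 0: 11001010010
Gen 1 (rule 184): 10100101001
Gen 2 (rule 45): 11100111001
Gen 3 (rule 105): 10100101000
Gen 4 (rule 135): 10101101011
Gen 5 (rule 184): 01011010110
Gen 6 (rule 45): 01110111100
Gen 7 (rule 105): 01011100101
Gen 8 (rule 135): 11001001101
Gen 9 (rule 184): 10100101010
Gen 10 (rule 45): 11100111110
Gen 11 (rule 105): 10100100010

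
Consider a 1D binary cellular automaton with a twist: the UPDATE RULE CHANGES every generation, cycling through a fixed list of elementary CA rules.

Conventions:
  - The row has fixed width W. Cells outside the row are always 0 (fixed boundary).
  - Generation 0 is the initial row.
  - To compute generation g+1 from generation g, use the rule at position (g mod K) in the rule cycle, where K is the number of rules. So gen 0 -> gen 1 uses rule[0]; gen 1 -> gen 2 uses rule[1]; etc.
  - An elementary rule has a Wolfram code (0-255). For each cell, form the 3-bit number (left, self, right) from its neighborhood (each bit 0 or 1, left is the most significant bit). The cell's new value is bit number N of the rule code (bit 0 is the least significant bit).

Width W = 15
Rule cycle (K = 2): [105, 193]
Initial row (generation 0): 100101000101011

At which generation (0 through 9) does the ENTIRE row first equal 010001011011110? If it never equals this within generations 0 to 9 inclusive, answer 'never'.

Gen 0: 100101000101011
Gen 1 (rule 105): 000010010010111
Gen 2 (rule 193): 111000000000011
Gen 3 (rule 105): 101011111111011
Gen 4 (rule 193): 000001111111001
Gen 5 (rule 105): 111101000001000
Gen 6 (rule 193): 011100011100011
Gen 7 (rule 105): 010101010101011
Gen 8 (rule 193): 000000000000001
Gen 9 (rule 105): 111111111111100

Answer: never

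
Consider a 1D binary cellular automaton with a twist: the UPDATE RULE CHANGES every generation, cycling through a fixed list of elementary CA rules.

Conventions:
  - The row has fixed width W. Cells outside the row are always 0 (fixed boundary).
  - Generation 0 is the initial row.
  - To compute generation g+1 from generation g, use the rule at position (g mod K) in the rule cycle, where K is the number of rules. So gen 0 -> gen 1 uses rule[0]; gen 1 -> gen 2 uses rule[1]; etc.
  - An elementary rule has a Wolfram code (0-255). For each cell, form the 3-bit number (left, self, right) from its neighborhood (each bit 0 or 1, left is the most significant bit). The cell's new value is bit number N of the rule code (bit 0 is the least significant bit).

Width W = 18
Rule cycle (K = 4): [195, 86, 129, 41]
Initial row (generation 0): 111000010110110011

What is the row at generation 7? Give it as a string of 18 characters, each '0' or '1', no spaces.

Answer: 000000000000000100

Derivation:
Gen 0: 111000010110110011
Gen 1 (rule 195): 011011100010010101
Gen 2 (rule 86): 101000110111110101
Gen 3 (rule 129): 000010000011100000
Gen 4 (rule 41): 111000111010001111
Gen 5 (rule 195): 011011011000110111
Gen 6 (rule 86): 101001001101010001
Gen 7 (rule 129): 000000000000000100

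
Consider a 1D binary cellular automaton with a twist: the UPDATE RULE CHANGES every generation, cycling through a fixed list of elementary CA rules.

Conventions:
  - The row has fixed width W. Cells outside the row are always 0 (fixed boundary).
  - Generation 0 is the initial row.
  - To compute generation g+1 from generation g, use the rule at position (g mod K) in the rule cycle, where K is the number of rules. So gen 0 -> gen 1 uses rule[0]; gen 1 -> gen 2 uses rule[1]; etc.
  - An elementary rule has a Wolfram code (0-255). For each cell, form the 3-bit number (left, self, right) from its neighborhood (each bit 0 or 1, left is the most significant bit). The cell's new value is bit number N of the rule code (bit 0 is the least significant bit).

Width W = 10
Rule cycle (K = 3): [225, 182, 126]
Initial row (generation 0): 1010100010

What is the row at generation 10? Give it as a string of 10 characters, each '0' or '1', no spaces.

Answer: 0110001110

Derivation:
Gen 0: 1010100010
Gen 1 (rule 225): 0101001000
Gen 2 (rule 182): 1111111100
Gen 3 (rule 126): 1000000110
Gen 4 (rule 225): 0011110010
Gen 5 (rule 182): 0101101111
Gen 6 (rule 126): 1111111001
Gen 7 (rule 225): 0111111000
Gen 8 (rule 182): 1011110100
Gen 9 (rule 126): 1110011110
Gen 10 (rule 225): 0110001110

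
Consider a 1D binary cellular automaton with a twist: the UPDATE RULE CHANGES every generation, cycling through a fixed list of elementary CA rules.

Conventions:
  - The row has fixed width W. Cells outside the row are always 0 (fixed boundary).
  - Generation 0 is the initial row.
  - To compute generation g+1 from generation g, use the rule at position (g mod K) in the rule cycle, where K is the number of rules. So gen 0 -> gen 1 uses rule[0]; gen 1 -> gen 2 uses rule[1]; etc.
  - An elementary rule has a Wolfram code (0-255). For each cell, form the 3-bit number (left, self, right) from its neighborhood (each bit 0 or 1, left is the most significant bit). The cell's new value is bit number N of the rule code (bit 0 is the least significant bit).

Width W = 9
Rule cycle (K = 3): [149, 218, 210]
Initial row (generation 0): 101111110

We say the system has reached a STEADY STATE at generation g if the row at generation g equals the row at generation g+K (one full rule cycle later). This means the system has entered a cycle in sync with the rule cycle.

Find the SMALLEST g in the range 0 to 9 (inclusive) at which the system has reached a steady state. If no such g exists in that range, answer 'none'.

Answer: 0

Derivation:
Gen 0: 101111110
Gen 1 (rule 149): 100111101
Gen 2 (rule 218): 011111100
Gen 3 (rule 210): 101111110
Gen 4 (rule 149): 100111101
Gen 5 (rule 218): 011111100
Gen 6 (rule 210): 101111110
Gen 7 (rule 149): 100111101
Gen 8 (rule 218): 011111100
Gen 9 (rule 210): 101111110
Gen 10 (rule 149): 100111101
Gen 11 (rule 218): 011111100
Gen 12 (rule 210): 101111110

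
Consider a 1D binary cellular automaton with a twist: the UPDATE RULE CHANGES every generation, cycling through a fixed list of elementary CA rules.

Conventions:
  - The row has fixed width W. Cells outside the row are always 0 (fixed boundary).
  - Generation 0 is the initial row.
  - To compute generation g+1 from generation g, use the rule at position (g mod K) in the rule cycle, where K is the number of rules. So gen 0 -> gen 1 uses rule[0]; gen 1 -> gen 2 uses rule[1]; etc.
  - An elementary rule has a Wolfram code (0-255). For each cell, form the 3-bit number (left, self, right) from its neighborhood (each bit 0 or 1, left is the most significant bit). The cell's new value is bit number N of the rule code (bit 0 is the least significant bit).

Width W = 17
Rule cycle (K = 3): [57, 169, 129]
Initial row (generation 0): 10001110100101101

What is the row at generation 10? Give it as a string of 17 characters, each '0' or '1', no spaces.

Answer: 11010010100010011

Derivation:
Gen 0: 10001110100101101
Gen 1 (rule 57): 01101001010011010
Gen 2 (rule 169): 01010000100010100
Gen 3 (rule 129): 00000110001000001
Gen 4 (rule 57): 11110101100111100
Gen 5 (rule 169): 11101011000111001
Gen 6 (rule 129): 01000000010010000
Gen 7 (rule 57): 00111111001001111
Gen 8 (rule 169): 10111110000001110
Gen 9 (rule 129): 00011100111100100
Gen 10 (rule 57): 11010010100010011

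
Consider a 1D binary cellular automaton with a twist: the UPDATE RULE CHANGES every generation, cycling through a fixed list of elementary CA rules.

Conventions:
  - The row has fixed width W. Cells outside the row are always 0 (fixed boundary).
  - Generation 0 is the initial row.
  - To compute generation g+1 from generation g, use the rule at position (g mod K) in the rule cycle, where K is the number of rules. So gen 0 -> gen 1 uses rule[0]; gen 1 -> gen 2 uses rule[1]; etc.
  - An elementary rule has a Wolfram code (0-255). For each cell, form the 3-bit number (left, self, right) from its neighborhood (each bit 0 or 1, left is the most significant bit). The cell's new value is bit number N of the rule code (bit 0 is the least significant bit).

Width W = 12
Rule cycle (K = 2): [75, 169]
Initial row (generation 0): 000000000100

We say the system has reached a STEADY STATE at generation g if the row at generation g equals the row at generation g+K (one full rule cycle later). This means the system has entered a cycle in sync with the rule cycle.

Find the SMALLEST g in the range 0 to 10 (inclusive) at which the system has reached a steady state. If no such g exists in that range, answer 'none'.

Answer: none

Derivation:
Gen 0: 000000000100
Gen 1 (rule 75): 111111111001
Gen 2 (rule 169): 111111110000
Gen 3 (rule 75): 100000010111
Gen 4 (rule 169): 001111001110
Gen 5 (rule 75): 111001011010
Gen 6 (rule 169): 110000110100
Gen 7 (rule 75): 110111110001
Gen 8 (rule 169): 101111100100
Gen 9 (rule 75): 001000101001
Gen 10 (rule 169): 100010010000
Gen 11 (rule 75): 001100100111
Gen 12 (rule 169): 101000000110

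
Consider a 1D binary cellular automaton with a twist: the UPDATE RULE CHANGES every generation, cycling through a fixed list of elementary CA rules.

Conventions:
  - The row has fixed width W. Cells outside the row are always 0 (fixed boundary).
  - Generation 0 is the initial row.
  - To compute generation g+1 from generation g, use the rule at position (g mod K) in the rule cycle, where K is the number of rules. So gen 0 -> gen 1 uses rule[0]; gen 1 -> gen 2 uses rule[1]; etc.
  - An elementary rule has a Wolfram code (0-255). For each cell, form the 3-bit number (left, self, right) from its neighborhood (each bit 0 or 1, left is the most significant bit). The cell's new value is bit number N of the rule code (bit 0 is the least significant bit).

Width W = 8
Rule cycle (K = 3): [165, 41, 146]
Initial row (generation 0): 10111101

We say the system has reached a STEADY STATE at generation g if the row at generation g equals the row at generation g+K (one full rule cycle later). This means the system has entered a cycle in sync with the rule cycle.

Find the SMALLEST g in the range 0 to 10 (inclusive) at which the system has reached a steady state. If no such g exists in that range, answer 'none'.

Answer: 9

Derivation:
Gen 0: 10111101
Gen 1 (rule 165): 11011011
Gen 2 (rule 41): 10110110
Gen 3 (rule 146): 00000001
Gen 4 (rule 165): 11111101
Gen 5 (rule 41): 10000010
Gen 6 (rule 146): 01000101
Gen 7 (rule 165): 01010111
Gen 8 (rule 41): 00101100
Gen 9 (rule 146): 01000010
Gen 10 (rule 165): 01011010
Gen 11 (rule 41): 00110100
Gen 12 (rule 146): 01000010
Gen 13 (rule 165): 01011010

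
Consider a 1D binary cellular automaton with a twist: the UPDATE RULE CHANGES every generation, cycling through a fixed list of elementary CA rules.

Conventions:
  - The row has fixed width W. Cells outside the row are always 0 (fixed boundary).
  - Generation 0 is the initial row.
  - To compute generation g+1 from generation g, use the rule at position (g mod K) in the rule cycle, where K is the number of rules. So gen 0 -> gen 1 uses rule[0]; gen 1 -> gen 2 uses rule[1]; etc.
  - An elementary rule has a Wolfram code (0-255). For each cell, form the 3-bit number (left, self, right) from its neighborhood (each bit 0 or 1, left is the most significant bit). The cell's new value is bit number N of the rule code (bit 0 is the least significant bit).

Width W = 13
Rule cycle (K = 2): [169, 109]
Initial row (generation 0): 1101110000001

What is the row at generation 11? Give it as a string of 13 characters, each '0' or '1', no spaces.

Answer: 0101010010010

Derivation:
Gen 0: 1101110000001
Gen 1 (rule 169): 1011100111100
Gen 2 (rule 109): 1110100100101
Gen 3 (rule 169): 1101000000010
Gen 4 (rule 109): 1111011111010
Gen 5 (rule 169): 1110111110100
Gen 6 (rule 109): 1011100011101
Gen 7 (rule 169): 0111001011010
Gen 8 (rule 109): 0101001111110
Gen 9 (rule 169): 0010001111100
Gen 10 (rule 109): 1010101000101
Gen 11 (rule 169): 0101010010010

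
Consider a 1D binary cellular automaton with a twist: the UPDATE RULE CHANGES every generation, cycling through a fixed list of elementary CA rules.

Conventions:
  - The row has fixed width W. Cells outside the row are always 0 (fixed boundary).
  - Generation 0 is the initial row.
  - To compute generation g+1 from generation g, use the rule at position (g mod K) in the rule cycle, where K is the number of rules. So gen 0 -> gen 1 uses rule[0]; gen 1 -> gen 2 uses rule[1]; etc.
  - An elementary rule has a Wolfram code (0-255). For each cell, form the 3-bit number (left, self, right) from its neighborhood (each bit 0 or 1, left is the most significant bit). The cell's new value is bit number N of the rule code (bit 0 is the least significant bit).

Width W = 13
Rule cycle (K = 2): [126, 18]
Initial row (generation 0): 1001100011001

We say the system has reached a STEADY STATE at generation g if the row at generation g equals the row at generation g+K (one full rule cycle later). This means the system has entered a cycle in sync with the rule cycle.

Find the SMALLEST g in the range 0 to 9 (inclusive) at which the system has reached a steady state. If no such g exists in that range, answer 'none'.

Gen 0: 1001100011001
Gen 1 (rule 126): 1111110111111
Gen 2 (rule 18): 0000000000000
Gen 3 (rule 126): 0000000000000
Gen 4 (rule 18): 0000000000000
Gen 5 (rule 126): 0000000000000
Gen 6 (rule 18): 0000000000000
Gen 7 (rule 126): 0000000000000
Gen 8 (rule 18): 0000000000000
Gen 9 (rule 126): 0000000000000
Gen 10 (rule 18): 0000000000000
Gen 11 (rule 126): 0000000000000

Answer: 2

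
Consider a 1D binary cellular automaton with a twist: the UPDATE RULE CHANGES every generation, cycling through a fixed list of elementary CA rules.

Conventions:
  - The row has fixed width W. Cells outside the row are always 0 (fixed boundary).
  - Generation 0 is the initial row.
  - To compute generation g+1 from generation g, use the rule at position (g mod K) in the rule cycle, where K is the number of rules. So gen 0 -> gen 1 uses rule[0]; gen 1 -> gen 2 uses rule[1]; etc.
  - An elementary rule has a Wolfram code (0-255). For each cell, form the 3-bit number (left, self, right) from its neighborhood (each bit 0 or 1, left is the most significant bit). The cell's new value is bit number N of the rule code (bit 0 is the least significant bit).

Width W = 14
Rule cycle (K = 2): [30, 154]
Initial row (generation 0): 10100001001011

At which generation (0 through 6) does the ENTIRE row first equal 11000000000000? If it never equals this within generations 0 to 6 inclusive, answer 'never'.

Answer: never

Derivation:
Gen 0: 10100001001011
Gen 1 (rule 30): 10110011111010
Gen 2 (rule 154): 00101111110001
Gen 3 (rule 30): 01101000001011
Gen 4 (rule 154): 11000100010010
Gen 5 (rule 30): 10101110111111
Gen 6 (rule 154): 00001100111110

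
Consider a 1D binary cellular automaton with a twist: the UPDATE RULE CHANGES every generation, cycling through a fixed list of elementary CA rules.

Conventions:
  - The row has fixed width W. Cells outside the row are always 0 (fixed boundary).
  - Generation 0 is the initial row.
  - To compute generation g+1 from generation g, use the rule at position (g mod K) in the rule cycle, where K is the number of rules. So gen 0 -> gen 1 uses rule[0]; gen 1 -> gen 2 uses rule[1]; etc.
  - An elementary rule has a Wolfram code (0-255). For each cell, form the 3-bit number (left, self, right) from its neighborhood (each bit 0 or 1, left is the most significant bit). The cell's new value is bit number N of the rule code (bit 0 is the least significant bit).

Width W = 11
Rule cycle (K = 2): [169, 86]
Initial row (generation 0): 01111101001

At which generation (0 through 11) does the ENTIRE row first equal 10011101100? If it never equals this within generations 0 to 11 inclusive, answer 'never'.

Answer: never

Derivation:
Gen 0: 01111101001
Gen 1 (rule 169): 01111010000
Gen 2 (rule 86): 10001011000
Gen 3 (rule 169): 00100110011
Gen 4 (rule 86): 01111011101
Gen 5 (rule 169): 01110111010
Gen 6 (rule 86): 10010001011
Gen 7 (rule 169): 00000100110
Gen 8 (rule 86): 00001111011
Gen 9 (rule 169): 11101110110
Gen 10 (rule 86): 00100010011
Gen 11 (rule 169): 10001000010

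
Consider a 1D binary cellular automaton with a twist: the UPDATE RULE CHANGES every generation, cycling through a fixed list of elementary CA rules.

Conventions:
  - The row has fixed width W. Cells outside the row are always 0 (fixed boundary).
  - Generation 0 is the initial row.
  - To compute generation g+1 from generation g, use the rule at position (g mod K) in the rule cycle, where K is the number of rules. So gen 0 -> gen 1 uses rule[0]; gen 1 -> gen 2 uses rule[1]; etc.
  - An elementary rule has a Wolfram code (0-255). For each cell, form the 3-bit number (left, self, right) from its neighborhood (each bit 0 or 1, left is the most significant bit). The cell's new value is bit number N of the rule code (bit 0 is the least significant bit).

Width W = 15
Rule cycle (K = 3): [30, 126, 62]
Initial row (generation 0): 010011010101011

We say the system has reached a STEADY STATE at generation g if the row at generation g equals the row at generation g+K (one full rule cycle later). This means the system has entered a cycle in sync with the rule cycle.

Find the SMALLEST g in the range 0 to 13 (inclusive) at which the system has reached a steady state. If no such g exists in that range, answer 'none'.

Answer: none

Derivation:
Gen 0: 010011010101011
Gen 1 (rule 30): 111110010101010
Gen 2 (rule 126): 100011111111111
Gen 3 (rule 62): 110110000000000
Gen 4 (rule 30): 100101000000000
Gen 5 (rule 126): 111111100000000
Gen 6 (rule 62): 100000010000000
Gen 7 (rule 30): 110000111000000
Gen 8 (rule 126): 111001101100000
Gen 9 (rule 62): 100111011010000
Gen 10 (rule 30): 111100010011000
Gen 11 (rule 126): 100110111111100
Gen 12 (rule 62): 111101100000010
Gen 13 (rule 30): 100001010000111
Gen 14 (rule 126): 110011111001101
Gen 15 (rule 62): 101110000111011
Gen 16 (rule 30): 101001001100010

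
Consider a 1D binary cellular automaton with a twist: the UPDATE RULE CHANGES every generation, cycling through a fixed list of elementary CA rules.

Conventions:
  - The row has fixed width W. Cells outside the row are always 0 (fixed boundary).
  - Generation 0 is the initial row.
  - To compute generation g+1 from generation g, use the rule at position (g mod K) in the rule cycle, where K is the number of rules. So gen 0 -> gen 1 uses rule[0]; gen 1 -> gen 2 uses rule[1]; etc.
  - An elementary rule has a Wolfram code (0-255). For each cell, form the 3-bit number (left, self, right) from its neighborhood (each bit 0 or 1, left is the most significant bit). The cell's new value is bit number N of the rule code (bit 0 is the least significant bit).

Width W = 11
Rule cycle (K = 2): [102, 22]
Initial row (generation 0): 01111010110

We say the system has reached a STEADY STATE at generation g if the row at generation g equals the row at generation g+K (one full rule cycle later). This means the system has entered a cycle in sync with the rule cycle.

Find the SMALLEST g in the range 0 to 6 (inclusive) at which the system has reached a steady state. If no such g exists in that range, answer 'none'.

Answer: none

Derivation:
Gen 0: 01111010110
Gen 1 (rule 102): 10001111010
Gen 2 (rule 22): 11010000011
Gen 3 (rule 102): 01110000101
Gen 4 (rule 22): 10001001101
Gen 5 (rule 102): 10011010111
Gen 6 (rule 22): 11100010000
Gen 7 (rule 102): 00100110000
Gen 8 (rule 22): 01111001000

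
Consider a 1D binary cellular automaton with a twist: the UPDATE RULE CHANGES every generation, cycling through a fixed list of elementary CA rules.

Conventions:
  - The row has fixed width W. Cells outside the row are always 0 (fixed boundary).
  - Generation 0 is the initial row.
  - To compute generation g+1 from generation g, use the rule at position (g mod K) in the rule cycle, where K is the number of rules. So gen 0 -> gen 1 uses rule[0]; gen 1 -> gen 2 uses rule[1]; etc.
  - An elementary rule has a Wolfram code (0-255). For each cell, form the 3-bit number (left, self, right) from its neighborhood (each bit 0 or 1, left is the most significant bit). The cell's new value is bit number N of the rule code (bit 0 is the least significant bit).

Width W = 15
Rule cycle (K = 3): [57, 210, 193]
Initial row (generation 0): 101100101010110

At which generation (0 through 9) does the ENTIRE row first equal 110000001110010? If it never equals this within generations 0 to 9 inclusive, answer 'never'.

Gen 0: 101100101010110
Gen 1 (rule 57): 011010010101101
Gen 2 (rule 210): 101001100000100
Gen 3 (rule 193): 000000101110001
Gen 4 (rule 57): 111110011001100
Gen 5 (rule 210): 011111101110110
Gen 6 (rule 193): 001111100110010
Gen 7 (rule 57): 101000010101001
Gen 8 (rule 210): 000100100000110
Gen 9 (rule 193): 110000001110010

Answer: 9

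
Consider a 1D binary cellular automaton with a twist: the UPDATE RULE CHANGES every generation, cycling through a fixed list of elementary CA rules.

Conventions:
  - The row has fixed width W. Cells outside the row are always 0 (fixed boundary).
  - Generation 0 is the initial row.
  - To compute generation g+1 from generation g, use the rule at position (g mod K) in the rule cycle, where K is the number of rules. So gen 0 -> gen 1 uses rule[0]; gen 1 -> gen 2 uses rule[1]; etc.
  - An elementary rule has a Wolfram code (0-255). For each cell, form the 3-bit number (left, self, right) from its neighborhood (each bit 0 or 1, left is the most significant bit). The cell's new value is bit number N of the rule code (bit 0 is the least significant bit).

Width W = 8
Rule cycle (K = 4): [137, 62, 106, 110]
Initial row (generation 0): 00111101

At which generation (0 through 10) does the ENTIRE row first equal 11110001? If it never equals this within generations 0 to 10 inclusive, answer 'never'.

Answer: never

Derivation:
Gen 0: 00111101
Gen 1 (rule 137): 10111000
Gen 2 (rule 62): 11100100
Gen 3 (rule 106): 10101000
Gen 4 (rule 110): 11111000
Gen 5 (rule 137): 11110011
Gen 6 (rule 62): 10001110
Gen 7 (rule 106): 00011010
Gen 8 (rule 110): 00111110
Gen 9 (rule 137): 10111100
Gen 10 (rule 62): 11100010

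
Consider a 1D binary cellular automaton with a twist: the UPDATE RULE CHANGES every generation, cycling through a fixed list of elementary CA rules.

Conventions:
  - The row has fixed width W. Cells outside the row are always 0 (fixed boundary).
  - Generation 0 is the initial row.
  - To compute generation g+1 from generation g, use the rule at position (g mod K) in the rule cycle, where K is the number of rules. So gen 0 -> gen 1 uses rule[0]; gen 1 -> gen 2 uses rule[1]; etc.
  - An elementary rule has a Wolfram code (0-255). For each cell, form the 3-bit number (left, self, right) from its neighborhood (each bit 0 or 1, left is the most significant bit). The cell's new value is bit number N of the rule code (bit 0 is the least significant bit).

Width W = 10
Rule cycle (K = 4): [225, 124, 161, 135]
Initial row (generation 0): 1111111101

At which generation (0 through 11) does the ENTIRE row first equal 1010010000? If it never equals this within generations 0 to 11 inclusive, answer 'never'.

Answer: never

Derivation:
Gen 0: 1111111101
Gen 1 (rule 225): 0111111110
Gen 2 (rule 124): 0100000011
Gen 3 (rule 161): 0001111000
Gen 4 (rule 135): 1110110011
Gen 5 (rule 225): 0111010001
Gen 6 (rule 124): 0101111001
Gen 7 (rule 161): 0010110000
Gen 8 (rule 135): 1110000111
Gen 9 (rule 225): 0110110011
Gen 10 (rule 124): 0111111011
Gen 11 (rule 161): 0011110100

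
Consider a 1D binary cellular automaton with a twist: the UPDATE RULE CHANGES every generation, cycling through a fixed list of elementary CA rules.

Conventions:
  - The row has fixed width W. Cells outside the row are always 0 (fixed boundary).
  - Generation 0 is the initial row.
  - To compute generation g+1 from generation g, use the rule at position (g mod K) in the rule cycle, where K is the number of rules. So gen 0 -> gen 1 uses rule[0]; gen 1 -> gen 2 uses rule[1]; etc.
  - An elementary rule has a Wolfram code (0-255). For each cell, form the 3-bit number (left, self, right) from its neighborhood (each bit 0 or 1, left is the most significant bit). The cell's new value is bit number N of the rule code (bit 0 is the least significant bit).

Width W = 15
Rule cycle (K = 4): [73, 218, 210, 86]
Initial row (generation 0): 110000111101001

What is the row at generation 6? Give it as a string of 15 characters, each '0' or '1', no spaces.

Gen 0: 110000111101001
Gen 1 (rule 73): 110110100100000
Gen 2 (rule 218): 110110011010000
Gen 3 (rule 210): 010011101001000
Gen 4 (rule 86): 111100101111100
Gen 5 (rule 73): 100100001000101
Gen 6 (rule 218): 011010010101000

Answer: 011010010101000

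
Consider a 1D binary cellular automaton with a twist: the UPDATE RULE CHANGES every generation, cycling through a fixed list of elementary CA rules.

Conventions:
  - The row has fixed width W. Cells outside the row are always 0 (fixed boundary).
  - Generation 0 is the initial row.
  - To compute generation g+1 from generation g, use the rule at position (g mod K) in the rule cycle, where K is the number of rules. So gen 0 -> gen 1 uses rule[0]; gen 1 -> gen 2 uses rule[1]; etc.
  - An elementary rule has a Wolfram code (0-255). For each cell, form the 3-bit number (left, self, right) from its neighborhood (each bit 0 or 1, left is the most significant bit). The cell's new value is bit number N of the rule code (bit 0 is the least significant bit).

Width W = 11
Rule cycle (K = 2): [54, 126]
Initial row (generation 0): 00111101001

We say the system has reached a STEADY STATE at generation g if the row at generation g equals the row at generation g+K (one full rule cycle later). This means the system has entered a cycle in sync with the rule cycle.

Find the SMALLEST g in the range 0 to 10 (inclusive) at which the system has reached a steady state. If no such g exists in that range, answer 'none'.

Gen 0: 00111101001
Gen 1 (rule 54): 01000011111
Gen 2 (rule 126): 11100110001
Gen 3 (rule 54): 00011001011
Gen 4 (rule 126): 00111111111
Gen 5 (rule 54): 01000000000
Gen 6 (rule 126): 11100000000
Gen 7 (rule 54): 00010000000
Gen 8 (rule 126): 00111000000
Gen 9 (rule 54): 01000100000
Gen 10 (rule 126): 11101110000
Gen 11 (rule 54): 00010001000
Gen 12 (rule 126): 00111011100

Answer: none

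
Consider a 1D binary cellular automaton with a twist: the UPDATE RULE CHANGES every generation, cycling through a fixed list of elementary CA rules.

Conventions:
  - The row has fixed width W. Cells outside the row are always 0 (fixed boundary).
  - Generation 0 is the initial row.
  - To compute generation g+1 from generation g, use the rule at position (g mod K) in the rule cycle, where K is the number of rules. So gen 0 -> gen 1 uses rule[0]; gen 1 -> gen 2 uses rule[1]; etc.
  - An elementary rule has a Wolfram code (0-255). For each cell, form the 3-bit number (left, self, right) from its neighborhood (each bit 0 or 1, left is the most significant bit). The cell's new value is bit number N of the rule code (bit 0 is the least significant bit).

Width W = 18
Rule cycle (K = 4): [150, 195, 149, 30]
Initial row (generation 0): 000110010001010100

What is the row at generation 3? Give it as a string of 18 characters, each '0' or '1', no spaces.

Answer: 001010010101111011

Derivation:
Gen 0: 000110010001010100
Gen 1 (rule 150): 001001111011010110
Gen 2 (rule 195): 110010111001000010
Gen 3 (rule 149): 001010010101111011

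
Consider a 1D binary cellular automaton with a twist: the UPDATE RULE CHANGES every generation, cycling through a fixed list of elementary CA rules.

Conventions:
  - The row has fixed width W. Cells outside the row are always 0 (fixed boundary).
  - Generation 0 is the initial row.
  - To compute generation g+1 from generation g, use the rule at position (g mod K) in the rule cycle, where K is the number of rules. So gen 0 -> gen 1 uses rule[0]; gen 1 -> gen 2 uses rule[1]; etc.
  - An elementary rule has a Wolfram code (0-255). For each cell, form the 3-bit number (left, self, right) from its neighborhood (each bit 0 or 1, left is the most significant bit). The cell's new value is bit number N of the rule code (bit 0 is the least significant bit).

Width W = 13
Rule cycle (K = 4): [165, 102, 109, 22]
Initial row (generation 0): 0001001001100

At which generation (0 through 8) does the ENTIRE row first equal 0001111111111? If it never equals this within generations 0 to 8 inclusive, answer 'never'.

Answer: 5

Derivation:
Gen 0: 0001001001100
Gen 1 (rule 165): 1101001000001
Gen 2 (rule 102): 0111011000011
Gen 3 (rule 109): 0101111011011
Gen 4 (rule 22): 1100000000000
Gen 5 (rule 165): 0001111111111
Gen 6 (rule 102): 0010000000001
Gen 7 (rule 109): 1010111111101
Gen 8 (rule 22): 1010000000001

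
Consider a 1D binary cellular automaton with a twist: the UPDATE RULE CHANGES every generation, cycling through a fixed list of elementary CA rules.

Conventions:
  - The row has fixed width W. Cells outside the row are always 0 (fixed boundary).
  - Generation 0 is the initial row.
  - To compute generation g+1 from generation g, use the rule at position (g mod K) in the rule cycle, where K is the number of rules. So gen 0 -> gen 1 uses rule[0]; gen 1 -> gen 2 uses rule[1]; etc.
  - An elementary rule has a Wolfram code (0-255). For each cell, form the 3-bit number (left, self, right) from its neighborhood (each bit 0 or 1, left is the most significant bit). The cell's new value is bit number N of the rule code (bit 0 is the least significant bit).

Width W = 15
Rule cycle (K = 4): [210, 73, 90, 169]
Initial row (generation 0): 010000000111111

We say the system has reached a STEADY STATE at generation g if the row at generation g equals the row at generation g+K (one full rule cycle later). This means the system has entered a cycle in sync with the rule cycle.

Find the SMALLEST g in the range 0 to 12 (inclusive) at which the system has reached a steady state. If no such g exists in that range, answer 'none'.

Gen 0: 010000000111111
Gen 1 (rule 210): 101000001011111
Gen 2 (rule 73): 000011100010001
Gen 3 (rule 90): 000110110101010
Gen 4 (rule 169): 110101101010100
Gen 5 (rule 210): 010000100000010
Gen 6 (rule 73): 000110001111000
Gen 7 (rule 90): 001111011001100
Gen 8 (rule 169): 101110110001001
Gen 9 (rule 210): 000110011010110
Gen 10 (rule 73): 110110011000110
Gen 11 (rule 90): 110111111101111
Gen 12 (rule 169): 101111111011110
Gen 13 (rule 210): 000111111001111
Gen 14 (rule 73): 110100001001001
Gen 15 (rule 90): 110010010110110
Gen 16 (rule 169): 100000001101100

Answer: none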